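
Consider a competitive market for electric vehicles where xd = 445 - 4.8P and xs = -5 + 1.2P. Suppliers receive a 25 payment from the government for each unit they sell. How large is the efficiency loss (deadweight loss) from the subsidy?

Deadweight loss = 300

Pre-subsidy: 445 - 4.8P = -5 + 1.2P gives P* = 75, x* = 85.
With the subsidy, sellers receive Ps = Pb + 25 for each unit, where Pb is the price buyers pay.
Supply in terms of Pb becomes xs = -5 + 1.2(Pb + 25) = 25 + 1.2Pb. Setting this equal to demand: 445 - 4.8Pb = 25 + 1.2Pb, so Pb = 70.
Sellers receive Ps = 70 + 25 = 95; x' = 445 − 4.8·70 = 109.
The subsidy expands output by 109 − 85 = 24 past the efficient level; on those units the gap between marginal cost and willingness to pay runs from 0 up to 25.
DWL = ½ × 25 × 24 = 300.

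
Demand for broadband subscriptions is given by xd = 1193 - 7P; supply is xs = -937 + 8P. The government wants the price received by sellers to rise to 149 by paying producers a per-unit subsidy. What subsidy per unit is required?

Required subsidy s = 15 per unit

At a seller price of 149, quantity supplied is -937 + 8·149 = 255.
Buyers absorb 255 only when they pay Pb with 1193 − 7·Pb = 255, i.e. Pb = 134.
s = Ps − Pb = 149 − 134 = 15.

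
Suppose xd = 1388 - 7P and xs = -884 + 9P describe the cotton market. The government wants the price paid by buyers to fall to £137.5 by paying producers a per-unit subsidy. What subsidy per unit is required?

At a buyer price of 137.5, quantity demanded is 1388 − 7·137.5 = 425.5.
Sellers supply 425.5 only when they receive Ps with -884 + 9·Ps = 425.5, i.e. Ps = 145.5.
s = Ps − Pb = 145.5 − 137.5 = 8.

Required subsidy s = £8 per unit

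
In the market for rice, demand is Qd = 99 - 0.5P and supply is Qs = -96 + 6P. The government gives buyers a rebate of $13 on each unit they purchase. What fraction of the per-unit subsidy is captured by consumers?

Pre-subsidy: 99 - 0.5P = -96 + 6P gives P* = 30, Q* = 84.
With the rebate, buyers effectively pay Pb = Ps − 13, where Ps is the price sellers receive.
Demand in terms of Ps becomes Qd = 99 − 0.5(Ps − 13) = 105.5 - 0.5Ps. Setting this equal to supply: 105.5 - 0.5Ps = -96 + 6Ps, so Ps = 31.
Buyers pay Pb = 31 − 13 = 18; Q' = -96 + 6·31 = 90.
Buyers' price falls by P* − Pb = 30 − 18 = 12; sellers' price rises by Ps − P* = 31 − 30 = 1.
So consumers capture 12/13 = 12/13 of each unit of subsidy.

Consumer share = 12/13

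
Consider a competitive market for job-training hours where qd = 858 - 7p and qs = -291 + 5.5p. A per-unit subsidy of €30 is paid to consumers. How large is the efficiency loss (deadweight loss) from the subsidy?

Pre-subsidy: 858 - 7p = -291 + 5.5p gives p* = 91.92, q* = 214.56.
With the rebate, buyers effectively pay pb = ps − 30, where ps is the price sellers receive.
Demand in terms of ps becomes qd = 858 − 7(ps − 30) = 1068 - 7ps. Setting this equal to supply: 1068 - 7ps = -291 + 5.5ps, so ps = 108.72.
Buyers pay pb = 108.72 − 30 = 78.72; q' = -291 + 5.5·108.72 = 306.96.
The subsidy expands output by 306.96 − 214.56 = 92.4 past the efficient level; on those units the gap between marginal cost and willingness to pay runs from 0 up to 30.
DWL = ½ × 30 × 92.4 = 1386.

Deadweight loss = €1386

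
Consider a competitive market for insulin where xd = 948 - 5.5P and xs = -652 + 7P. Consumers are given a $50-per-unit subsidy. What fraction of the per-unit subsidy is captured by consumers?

Pre-subsidy: 948 - 5.5P = -652 + 7P gives P* = 128, x* = 244.
With the rebate, buyers effectively pay Pb = Ps − 50, where Ps is the price sellers receive.
Demand in terms of Ps becomes xd = 948 − 5.5(Ps − 50) = 1223 - 5.5Ps. Setting this equal to supply: 1223 - 5.5Ps = -652 + 7Ps, so Ps = 150.
Buyers pay Pb = 150 − 50 = 100; x' = -652 + 7·150 = 398.
Buyers' price falls by P* − Pb = 128 − 100 = 28; sellers' price rises by Ps − P* = 150 − 128 = 22.
So consumers capture 28/50 = 0.56 of each unit of subsidy.

Consumer share = 0.56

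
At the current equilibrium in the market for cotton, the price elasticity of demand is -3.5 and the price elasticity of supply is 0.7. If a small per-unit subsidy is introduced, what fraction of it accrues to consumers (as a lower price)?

Consumer share = 1/6

For a small subsidy around the equilibrium, the benefit split depends on the relative slopes, which at a point are proportional to the elasticities.
Buyer share = εs/(εs + |εd|) = 0.7/(0.7 + 3.5) = 1/6; seller share = |εd|/(εs + |εd|) = 5/6.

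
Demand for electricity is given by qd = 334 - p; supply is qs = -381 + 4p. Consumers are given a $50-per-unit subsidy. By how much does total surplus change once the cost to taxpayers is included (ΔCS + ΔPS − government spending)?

Net change in total surplus = -$1000

Pre-subsidy: 334 - p = -381 + 4p gives p* = 143, q* = 191.
With the rebate, buyers effectively pay pb = ps − 50, where ps is the price sellers receive.
Demand in terms of ps becomes qd = 334 − 1(ps − 50) = 384 - ps. Setting this equal to supply: 384 - ps = -381 + 4ps, so ps = 153.
Buyers pay pb = 153 − 50 = 103; q' = -381 + 4·153 = 231.
ΔCS = ½(191 + 231)(143 − 103) = 8440; ΔPS = ½(191 + 231)(153 − 143) = 2110.
Government spending = 50 × 231 = 11550.
Net change = 8440 + 2110 − 11550 = -1000. The loss equals the DWL triangle ½·50·40.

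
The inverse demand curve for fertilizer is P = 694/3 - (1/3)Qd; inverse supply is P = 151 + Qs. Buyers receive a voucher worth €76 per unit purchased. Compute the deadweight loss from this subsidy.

Deadweight loss = €2166

Pre-subsidy: 694/3 - (1/3)Q = 151 + Q gives Q* = 60.25 and P* = 211.25.
With the rebate, buyers effectively pay Pb = Ps − 76, where Ps is the price sellers receive.
On the curves, Pb = 694/3 - (1/3)Q and Ps = 151 + Q; the wedge Ps − Pb = 76 gives 151 + Q − (694/3 - (1/3)Q) = 76, so Q' = 117.25.
Then Pb = 694/3 − (1/3)·117.25 = 192.25 and Ps = 151 + 1·117.25 = 268.25.
The subsidy expands output by 117.25 − 60.25 = 57 past the efficient level; on those units the gap between marginal cost and willingness to pay runs from 0 up to 76.
DWL = ½ × 76 × 57 = 2166.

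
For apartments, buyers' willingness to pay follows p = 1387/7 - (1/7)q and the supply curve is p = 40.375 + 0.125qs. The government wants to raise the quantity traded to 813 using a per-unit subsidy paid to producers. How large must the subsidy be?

Required subsidy s = 60 per unit

At q = 813, from the demand curve buyers pay pb = 1387/7 − (1/7)·813 = 82; from the supply curve sellers need ps = 40.375 + 0.125·813 = 142.
The subsidy must fill the gap: s = ps − pb = 142 − 82 = 60.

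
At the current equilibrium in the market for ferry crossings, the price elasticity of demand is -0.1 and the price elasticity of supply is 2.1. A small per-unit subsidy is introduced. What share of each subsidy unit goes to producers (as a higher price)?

For a small subsidy around the equilibrium, the benefit split depends on the relative slopes, which at a point are proportional to the elasticities.
Buyer share = εs/(εs + |εd|) = 2.1/(2.1 + 0.1) = 21/22; seller share = |εd|/(εs + |εd|) = 1/22.
So producers capture 1/22 of the subsidy.

Producer share = 1/22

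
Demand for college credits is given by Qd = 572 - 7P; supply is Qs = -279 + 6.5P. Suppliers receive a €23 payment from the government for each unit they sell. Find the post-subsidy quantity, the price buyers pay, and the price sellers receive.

Q' = 5623/27; buyers pay 1403/27; sellers receive 2024/27

Pre-subsidy: 572 - 7P = -279 + 6.5P gives P* = 1702/27, Q* = 3530/27.
With the subsidy, sellers receive Ps = Pb + 23 for each unit, where Pb is the price buyers pay.
Supply in terms of Pb becomes Qs = -279 + 6.5(Pb + 23) = -129.5 + 6.5Pb. Setting this equal to demand: 572 - 7Pb = -129.5 + 6.5Pb, so Pb = 1403/27.
Sellers receive Ps = 1403/27 + 23 = 2024/27; Q' = 572 − 7·(1403/27) = 5623/27.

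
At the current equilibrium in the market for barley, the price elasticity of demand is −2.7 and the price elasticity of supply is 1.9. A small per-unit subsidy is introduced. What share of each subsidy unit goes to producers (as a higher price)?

Producer share = 27/46

For a small subsidy around the equilibrium, the benefit split depends on the relative slopes, which at a point are proportional to the elasticities.
Buyer share = εs/(εs + |εd|) = 1.9/(1.9 + 2.7) = 19/46; seller share = |εd|/(εs + |εd|) = 27/46.
So producers capture 27/46 of the subsidy.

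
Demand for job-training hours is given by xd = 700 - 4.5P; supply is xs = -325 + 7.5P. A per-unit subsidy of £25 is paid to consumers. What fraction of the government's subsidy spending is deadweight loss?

DWL / government spending = 45/494

Pre-subsidy: 700 - 4.5P = -325 + 7.5P gives P* = 1025/12, x* = 315.625.
With the rebate, buyers effectively pay Pb = Ps − 25, where Ps is the price sellers receive.
Demand in terms of Ps becomes xd = 700 − 4.5(Ps − 25) = 812.5 - 4.5Ps. Setting this equal to supply: 812.5 - 4.5Ps = -325 + 7.5Ps, so Ps = 2275/24.
Buyers pay Pb = 2275/24 − 25 = 1675/24; x' = -325 + 7.5·(2275/24) = 385.9375.
ΔCS = ½(315.625 + 385.9375)(1025/12 − 1675/24) = 5480.95703125; ΔPS = ½(315.625 + 385.9375)(2275/24 − 1025/12) = 3288.57421875.
Government spending = 25 × 385.9375 = 9648.4375.
DWL = ½ × 25 × (385.9375 − 315.625) = 878.90625; fraction = 878.90625 / 9648.4375 = 45/494.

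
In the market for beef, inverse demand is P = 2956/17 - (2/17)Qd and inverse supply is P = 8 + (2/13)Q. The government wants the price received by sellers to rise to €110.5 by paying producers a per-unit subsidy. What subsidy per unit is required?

At a seller price of 110.5, quantity supplied is -52 + 6.5·110.5 = 666.25.
Buyers absorb 666.25 only when they pay Pb = 2956/17 − (2/17)·666.25 = 95.5.
s = Ps − Pb = 110.5 − 95.5 = 15.

Required subsidy s = €15 per unit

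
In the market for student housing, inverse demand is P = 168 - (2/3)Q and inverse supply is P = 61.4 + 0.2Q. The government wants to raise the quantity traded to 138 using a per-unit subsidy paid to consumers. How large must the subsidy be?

At Q = 138, from the demand curve buyers pay Pb = 168 − (2/3)·138 = 76; from the supply curve sellers need Ps = 61.4 + 0.2·138 = 89.
The subsidy must fill the gap: s = Ps − Pb = 89 − 76 = 13.

Required subsidy s = 13 per unit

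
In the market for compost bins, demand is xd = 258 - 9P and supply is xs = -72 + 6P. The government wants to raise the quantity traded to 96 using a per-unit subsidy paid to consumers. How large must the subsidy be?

Required subsidy s = 10 per unit

At x = 96, invert demand for the buyer price: Pb = (258 − 96)/9 = 18; invert supply for the seller price: Ps = (96 − (-72))/6 = 28.
The subsidy must fill the gap: s = Ps − Pb = 28 − 18 = 10.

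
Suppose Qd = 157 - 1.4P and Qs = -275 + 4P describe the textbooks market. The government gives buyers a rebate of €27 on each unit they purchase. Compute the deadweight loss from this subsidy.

Pre-subsidy: 157 - 1.4P = -275 + 4P gives P* = 80, Q* = 45.
With the rebate, buyers effectively pay Pb = Ps − 27, where Ps is the price sellers receive.
Demand in terms of Ps becomes Qd = 157 − 1.4(Ps − 27) = 194.8 - 1.4Ps. Setting this equal to supply: 194.8 - 1.4Ps = -275 + 4Ps, so Ps = 87.
Buyers pay Pb = 87 − 27 = 60; Q' = -275 + 4·87 = 73.
The subsidy expands output by 73 − 45 = 28 past the efficient level; on those units the gap between marginal cost and willingness to pay runs from 0 up to 27.
DWL = ½ × 27 × 28 = 378.

Deadweight loss = €378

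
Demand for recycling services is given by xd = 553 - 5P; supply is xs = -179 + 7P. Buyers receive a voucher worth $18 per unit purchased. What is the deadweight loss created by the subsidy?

Pre-subsidy: 553 - 5P = -179 + 7P gives P* = 61, x* = 248.
With the rebate, buyers effectively pay Pb = Ps − 18, where Ps is the price sellers receive.
Demand in terms of Ps becomes xd = 553 − 5(Ps − 18) = 643 - 5Ps. Setting this equal to supply: 643 - 5Ps = -179 + 7Ps, so Ps = 68.5.
Buyers pay Pb = 68.5 − 18 = 50.5; x' = -179 + 7·68.5 = 300.5.
The subsidy expands output by 300.5 − 248 = 52.5 past the efficient level; on those units the gap between marginal cost and willingness to pay runs from 0 up to 18.
DWL = ½ × 18 × 52.5 = 472.5.

Deadweight loss = $472.5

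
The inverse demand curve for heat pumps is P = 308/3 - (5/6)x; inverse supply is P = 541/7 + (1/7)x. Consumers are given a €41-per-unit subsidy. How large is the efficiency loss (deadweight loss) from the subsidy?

Deadweight loss = €861

Pre-subsidy: 308/3 - (5/6)x = 541/7 + (1/7)x gives x* = 26 and P* = 81.
With the rebate, buyers effectively pay Pb = Ps − 41, where Ps is the price sellers receive.
On the curves, Pb = 308/3 - (5/6)x and Ps = 541/7 + (1/7)x; the wedge Ps − Pb = 41 gives 541/7 + (1/7)x − (308/3 - (5/6)x) = 41, so x' = 68.
Then Pb = 308/3 − (5/6)·68 = 46 and Ps = 541/7 + (1/7)·68 = 87.
The subsidy expands output by 68 − 26 = 42 past the efficient level; on those units the gap between marginal cost and willingness to pay runs from 0 up to 41.
DWL = ½ × 41 × 42 = 861.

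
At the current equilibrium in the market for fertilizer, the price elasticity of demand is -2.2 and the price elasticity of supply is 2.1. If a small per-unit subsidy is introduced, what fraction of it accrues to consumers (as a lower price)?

Consumer share = 21/43

For a small subsidy around the equilibrium, the benefit split depends on the relative slopes, which at a point are proportional to the elasticities.
Buyer share = εs/(εs + |εd|) = 2.1/(2.1 + 2.2) = 21/43; seller share = |εd|/(εs + |εd|) = 22/43.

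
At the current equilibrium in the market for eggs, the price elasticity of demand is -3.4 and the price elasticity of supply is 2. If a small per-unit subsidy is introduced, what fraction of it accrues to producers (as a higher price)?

For a small subsidy around the equilibrium, the benefit split depends on the relative slopes, which at a point are proportional to the elasticities.
Buyer share = εs/(εs + |εd|) = 2/(2 + 3.4) = 10/27; seller share = |εd|/(εs + |εd|) = 17/27.
So producers capture 17/27 of the subsidy.

Producer share = 17/27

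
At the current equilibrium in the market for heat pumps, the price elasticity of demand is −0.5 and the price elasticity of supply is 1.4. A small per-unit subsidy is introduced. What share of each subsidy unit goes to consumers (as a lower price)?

For a small subsidy around the equilibrium, the benefit split depends on the relative slopes, which at a point are proportional to the elasticities.
Buyer share = εs/(εs + |εd|) = 1.4/(1.4 + 0.5) = 14/19; seller share = |εd|/(εs + |εd|) = 5/19.

Consumer share = 14/19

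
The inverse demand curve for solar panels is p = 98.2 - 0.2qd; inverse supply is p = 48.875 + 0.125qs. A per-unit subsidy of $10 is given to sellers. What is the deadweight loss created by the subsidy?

Pre-subsidy: 98.2 - 0.2q = 48.875 + 0.125q gives q* = 1973/13 and p* = 882/13.
With the subsidy, sellers receive ps = pb + 10 for each unit, where pb is the price buyers pay.
On the curves, pb = 98.2 - 0.2q and ps = 48.875 + 0.125q; the wedge ps − pb = 10 gives 48.875 + 0.125q − (98.2 - 0.2q) = 10, so q' = 2373/13.
Then pb = 98.2 − 0.2·(2373/13) = 802/13 and ps = 48.875 + 0.125·(2373/13) = 932/13.
The subsidy expands output by 2373/13 − 1973/13 = 400/13 past the efficient level; on those units the gap between marginal cost and willingness to pay runs from 0 up to 10.
DWL = ½ × 10 × 400/13 = 2000/13.

Deadweight loss = 2000/13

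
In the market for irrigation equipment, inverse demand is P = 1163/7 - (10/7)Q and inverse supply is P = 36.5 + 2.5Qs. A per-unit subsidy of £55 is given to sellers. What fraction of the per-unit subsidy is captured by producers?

Producer share = 7/11

Pre-subsidy: 1163/7 - (10/7)Q = 36.5 + 2.5Q gives Q* = 33 and P* = 119.
With the subsidy, sellers receive Ps = Pb + 55 for each unit, where Pb is the price buyers pay.
On the curves, Pb = 1163/7 - (10/7)Q and Ps = 36.5 + 2.5Q; the wedge Ps − Pb = 55 gives 36.5 + 2.5Q − (1163/7 - (10/7)Q) = 55, so Q' = 47.
Then Pb = 1163/7 − (10/7)·47 = 99 and Ps = 36.5 + 2.5·47 = 154.
Buyers' price falls by P* − Pb = 119 − 99 = 20; sellers' price rises by Ps − P* = 154 − 119 = 35.
So producers capture 35/55 = 7/11 of each unit of subsidy.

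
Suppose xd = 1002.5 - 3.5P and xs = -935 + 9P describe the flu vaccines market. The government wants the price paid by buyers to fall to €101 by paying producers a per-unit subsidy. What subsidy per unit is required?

Required subsidy s = €75 per unit

At a buyer price of 101, quantity demanded is 1002.5 − 3.5·101 = 649.
Sellers supply 649 only when they receive Ps with -935 + 9·Ps = 649, i.e. Ps = 176.
s = Ps − Pb = 176 − 101 = 75.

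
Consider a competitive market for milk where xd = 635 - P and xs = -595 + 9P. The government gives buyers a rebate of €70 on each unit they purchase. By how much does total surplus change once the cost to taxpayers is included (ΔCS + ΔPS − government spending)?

Pre-subsidy: 635 - P = -595 + 9P gives P* = 123, x* = 512.
With the rebate, buyers effectively pay Pb = Ps − 70, where Ps is the price sellers receive.
Demand in terms of Ps becomes xd = 635 − 1(Ps − 70) = 705 - Ps. Setting this equal to supply: 705 - Ps = -595 + 9Ps, so Ps = 130.
Buyers pay Pb = 130 − 70 = 60; x' = -595 + 9·130 = 575.
ΔCS = ½(512 + 575)(123 − 60) = 34240.5; ΔPS = ½(512 + 575)(130 − 123) = 3804.5.
Government spending = 70 × 575 = 40250.
Net change = 34240.5 + 3804.5 − 40250 = -2205. The loss equals the DWL triangle ½·70·63.

Net change in total surplus = -€2205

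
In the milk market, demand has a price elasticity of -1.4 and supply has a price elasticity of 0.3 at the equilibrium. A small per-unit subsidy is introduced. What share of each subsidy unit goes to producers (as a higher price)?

Producer share = 14/17

For a small subsidy around the equilibrium, the benefit split depends on the relative slopes, which at a point are proportional to the elasticities.
Buyer share = εs/(εs + |εd|) = 0.3/(0.3 + 1.4) = 3/17; seller share = |εd|/(εs + |εd|) = 14/17.
So producers capture 14/17 of the subsidy.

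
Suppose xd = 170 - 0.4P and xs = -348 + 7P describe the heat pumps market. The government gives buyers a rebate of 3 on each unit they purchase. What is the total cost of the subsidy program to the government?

Pre-subsidy: 170 - 0.4P = -348 + 7P gives P* = 70, x* = 142.
With the rebate, buyers effectively pay Pb = Ps − 3, where Ps is the price sellers receive.
Demand in terms of Ps becomes xd = 170 − 0.4(Ps − 3) = 171.2 - 0.4Ps. Setting this equal to supply: 171.2 - 0.4Ps = -348 + 7Ps, so Ps = 2596/37.
Buyers pay Pb = 2596/37 − 3 = 2485/37; x' = -348 + 7·(2596/37) = 5296/37.
Government outlay = subsidy × quantity = 3 × 5296/37 = 15888/37.

Government cost = 15888/37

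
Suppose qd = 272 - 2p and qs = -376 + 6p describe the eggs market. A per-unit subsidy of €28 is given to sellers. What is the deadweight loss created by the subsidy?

Pre-subsidy: 272 - 2p = -376 + 6p gives p* = 81, q* = 110.
With the subsidy, sellers receive ps = pb + 28 for each unit, where pb is the price buyers pay.
Supply in terms of pb becomes qs = -376 + 6(pb + 28) = -208 + 6pb. Setting this equal to demand: 272 - 2pb = -208 + 6pb, so pb = 60.
Sellers receive ps = 60 + 28 = 88; q' = 272 − 2·60 = 152.
The subsidy expands output by 152 − 110 = 42 past the efficient level; on those units the gap between marginal cost and willingness to pay runs from 0 up to 28.
DWL = ½ × 28 × 42 = 588.

Deadweight loss = €588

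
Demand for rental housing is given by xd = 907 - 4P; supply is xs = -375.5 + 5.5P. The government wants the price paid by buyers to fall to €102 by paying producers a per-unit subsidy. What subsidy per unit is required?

Required subsidy s = €57 per unit

At a buyer price of 102, quantity demanded is 907 − 4·102 = 499.
Sellers supply 499 only when they receive Ps with -375.5 + 5.5·Ps = 499, i.e. Ps = 159.
s = Ps − Pb = 159 − 102 = 57.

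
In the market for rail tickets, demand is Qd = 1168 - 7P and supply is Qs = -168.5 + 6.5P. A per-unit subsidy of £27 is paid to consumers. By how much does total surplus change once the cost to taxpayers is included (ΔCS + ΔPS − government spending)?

Net change in total surplus = -£1228.5

Pre-subsidy: 1168 - 7P = -168.5 + 6.5P gives P* = 99, Q* = 475.
With the rebate, buyers effectively pay Pb = Ps − 27, where Ps is the price sellers receive.
Demand in terms of Ps becomes Qd = 1168 − 7(Ps − 27) = 1357 - 7Ps. Setting this equal to supply: 1357 - 7Ps = -168.5 + 6.5Ps, so Ps = 113.
Buyers pay Pb = 113 − 27 = 86; Q' = -168.5 + 6.5·113 = 566.
ΔCS = ½(475 + 566)(99 − 86) = 6766.5; ΔPS = ½(475 + 566)(113 − 99) = 7287.
Government spending = 27 × 566 = 15282.
Net change = 6766.5 + 7287 − 15282 = -1228.5. The loss equals the DWL triangle ½·27·91.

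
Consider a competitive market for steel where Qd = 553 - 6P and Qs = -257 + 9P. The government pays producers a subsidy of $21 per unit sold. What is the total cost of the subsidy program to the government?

Government cost = $6396.6

Pre-subsidy: 553 - 6P = -257 + 9P gives P* = 54, Q* = 229.
With the subsidy, sellers receive Ps = Pb + 21 for each unit, where Pb is the price buyers pay.
Supply in terms of Pb becomes Qs = -257 + 9(Pb + 21) = -68 + 9Pb. Setting this equal to demand: 553 - 6Pb = -68 + 9Pb, so Pb = 41.4.
Sellers receive Ps = 41.4 + 21 = 62.4; Q' = 553 − 6·41.4 = 304.6.
Government outlay = subsidy × quantity = 21 × 304.6 = 6396.6.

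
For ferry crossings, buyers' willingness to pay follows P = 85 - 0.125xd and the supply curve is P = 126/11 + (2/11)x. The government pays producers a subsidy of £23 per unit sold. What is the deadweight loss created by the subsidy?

Deadweight loss = 23276/27

Pre-subsidy: 85 - 0.125x = 126/11 + (2/11)x gives x* = 6472/27 and P* = 1486/27.
With the subsidy, sellers receive Ps = Pb + 23 for each unit, where Pb is the price buyers pay.
On the curves, Pb = 85 - 0.125x and Ps = 126/11 + (2/11)x; the wedge Ps − Pb = 23 gives 126/11 + (2/11)x − (85 - 0.125x) = 23, so x' = 944/3.
Then Pb = 85 − 0.125·(944/3) = 137/3 and Ps = 126/11 + (2/11)·(944/3) = 206/3.
The subsidy expands output by 944/3 − 6472/27 = 2024/27 past the efficient level; on those units the gap between marginal cost and willingness to pay runs from 0 up to 23.
DWL = ½ × 23 × 2024/27 = 23276/27.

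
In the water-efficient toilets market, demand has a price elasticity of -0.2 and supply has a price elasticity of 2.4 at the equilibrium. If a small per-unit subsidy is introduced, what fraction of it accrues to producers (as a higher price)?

For a small subsidy around the equilibrium, the benefit split depends on the relative slopes, which at a point are proportional to the elasticities.
Buyer share = εs/(εs + |εd|) = 2.4/(2.4 + 0.2) = 12/13; seller share = |εd|/(εs + |εd|) = 1/13.
So producers capture 1/13 of the subsidy.

Producer share = 1/13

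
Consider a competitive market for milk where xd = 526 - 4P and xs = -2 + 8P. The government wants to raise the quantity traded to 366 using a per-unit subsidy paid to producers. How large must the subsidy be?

Required subsidy s = 6 per unit

At x = 366, invert demand for the buyer price: Pb = (526 − 366)/4 = 40; invert supply for the seller price: Ps = (366 − (-2))/8 = 46.
The subsidy must fill the gap: s = Ps − Pb = 46 − 40 = 6.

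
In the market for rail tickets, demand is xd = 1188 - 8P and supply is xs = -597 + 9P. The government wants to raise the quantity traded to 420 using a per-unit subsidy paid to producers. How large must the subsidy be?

Required subsidy s = 17 per unit

At x = 420, invert demand for the buyer price: Pb = (1188 − 420)/8 = 96; invert supply for the seller price: Ps = (420 − (-597))/9 = 113.
The subsidy must fill the gap: s = Ps − Pb = 113 − 96 = 17.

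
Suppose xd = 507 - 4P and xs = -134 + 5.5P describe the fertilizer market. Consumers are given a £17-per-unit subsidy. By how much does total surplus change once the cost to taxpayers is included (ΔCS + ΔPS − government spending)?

Pre-subsidy: 507 - 4P = -134 + 5.5P gives P* = 1282/19, x* = 4505/19.
With the rebate, buyers effectively pay Pb = Ps − 17, where Ps is the price sellers receive.
Demand in terms of Ps becomes xd = 507 − 4(Ps − 17) = 575 - 4Ps. Setting this equal to supply: 575 - 4Ps = -134 + 5.5Ps, so Ps = 1418/19.
Buyers pay Pb = 1418/19 − 17 = 1095/19; x' = -134 + 5.5·(1418/19) = 5253/19.
ΔCS = ½(4505/19 + 5253/19)(1282/19 − 1095/19) = 912373/361; ΔPS = ½(4505/19 + 5253/19)(1418/19 − 1282/19) = 663544/361.
Government spending = 17 × 5253/19 = 89301/19.
Net change = 912373/361 + 663544/361 − 89301/19 = -6358/19. The loss equals the DWL triangle ½·17·748/19.

Net change in total surplus = -6358/19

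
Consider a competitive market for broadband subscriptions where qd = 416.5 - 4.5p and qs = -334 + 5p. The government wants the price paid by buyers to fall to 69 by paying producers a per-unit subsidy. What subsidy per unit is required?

Required subsidy s = 19 per unit

At a buyer price of 69, quantity demanded is 416.5 − 4.5·69 = 106.
Sellers supply 106 only when they receive ps with -334 + 5·ps = 106, i.e. ps = 88.
s = ps − pb = 88 − 69 = 19.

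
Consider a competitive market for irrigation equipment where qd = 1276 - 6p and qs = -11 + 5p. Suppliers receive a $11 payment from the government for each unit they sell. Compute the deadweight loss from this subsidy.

Pre-subsidy: 1276 - 6p = -11 + 5p gives p* = 117, q* = 574.
With the subsidy, sellers receive ps = pb + 11 for each unit, where pb is the price buyers pay.
Supply in terms of pb becomes qs = -11 + 5(pb + 11) = 44 + 5pb. Setting this equal to demand: 1276 - 6pb = 44 + 5pb, so pb = 112.
Sellers receive ps = 112 + 11 = 123; q' = 1276 − 6·112 = 604.
The subsidy expands output by 604 − 574 = 30 past the efficient level; on those units the gap between marginal cost and willingness to pay runs from 0 up to 11.
DWL = ½ × 11 × 30 = 165.

Deadweight loss = $165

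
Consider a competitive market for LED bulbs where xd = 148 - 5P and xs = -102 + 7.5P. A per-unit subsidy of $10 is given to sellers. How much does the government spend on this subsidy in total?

Pre-subsidy: 148 - 5P = -102 + 7.5P gives P* = 20, x* = 48.
With the subsidy, sellers receive Ps = Pb + 10 for each unit, where Pb is the price buyers pay.
Supply in terms of Pb becomes xs = -102 + 7.5(Pb + 10) = -27 + 7.5Pb. Setting this equal to demand: 148 - 5Pb = -27 + 7.5Pb, so Pb = 14.
Sellers receive Ps = 14 + 10 = 24; x' = 148 − 5·14 = 78.
Government outlay = subsidy × quantity = 10 × 78 = 780.

Government cost = $780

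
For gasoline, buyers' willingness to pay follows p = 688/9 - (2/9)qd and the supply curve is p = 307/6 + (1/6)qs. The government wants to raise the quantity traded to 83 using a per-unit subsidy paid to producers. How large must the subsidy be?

Required subsidy s = 7 per unit

At q = 83, from the demand curve buyers pay pb = 688/9 − (2/9)·83 = 58; from the supply curve sellers need ps = 307/6 + (1/6)·83 = 65.
The subsidy must fill the gap: s = ps − pb = 65 − 58 = 7.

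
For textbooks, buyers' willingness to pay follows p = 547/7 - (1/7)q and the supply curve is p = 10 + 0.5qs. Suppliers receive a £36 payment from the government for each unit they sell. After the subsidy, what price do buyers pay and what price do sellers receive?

Buyers pay £55; sellers receive £91

Pre-subsidy: 547/7 - (1/7)q = 10 + 0.5q gives q* = 106 and p* = 63.
With the subsidy, sellers receive ps = pb + 36 for each unit, where pb is the price buyers pay.
On the curves, pb = 547/7 - (1/7)q and ps = 10 + 0.5q; the wedge ps − pb = 36 gives 10 + 0.5q − (547/7 - (1/7)q) = 36, so q' = 162.
Then pb = 547/7 − (1/7)·162 = 55 and ps = 10 + 0.5·162 = 91.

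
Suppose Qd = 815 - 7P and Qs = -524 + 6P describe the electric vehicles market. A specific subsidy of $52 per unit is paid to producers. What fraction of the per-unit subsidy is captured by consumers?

Pre-subsidy: 815 - 7P = -524 + 6P gives P* = 103, Q* = 94.
With the subsidy, sellers receive Ps = Pb + 52 for each unit, where Pb is the price buyers pay.
Supply in terms of Pb becomes Qs = -524 + 6(Pb + 52) = -212 + 6Pb. Setting this equal to demand: 815 - 7Pb = -212 + 6Pb, so Pb = 79.
Sellers receive Ps = 79 + 52 = 131; Q' = 815 − 7·79 = 262.
Buyers' price falls by P* − Pb = 103 − 79 = 24; sellers' price rises by Ps − P* = 131 − 103 = 28.
So consumers capture 24/52 = 6/13 of each unit of subsidy.

Consumer share = 6/13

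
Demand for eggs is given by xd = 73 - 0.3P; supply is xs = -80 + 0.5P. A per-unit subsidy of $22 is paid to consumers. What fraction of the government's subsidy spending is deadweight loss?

DWL / government spending = 33/316

Pre-subsidy: 73 - 0.3P = -80 + 0.5P gives P* = 191.25, x* = 15.625.
With the rebate, buyers effectively pay Pb = Ps − 22, where Ps is the price sellers receive.
Demand in terms of Ps becomes xd = 73 − 0.3(Ps − 22) = 79.6 - 0.3Ps. Setting this equal to supply: 79.6 - 0.3Ps = -80 + 0.5Ps, so Ps = 199.5.
Buyers pay Pb = 199.5 − 22 = 177.5; x' = -80 + 0.5·199.5 = 19.75.
ΔCS = ½(15.625 + 19.75)(191.25 − 177.5) = 243.203125; ΔPS = ½(15.625 + 19.75)(199.5 − 191.25) = 145.921875.
Government spending = 22 × 19.75 = 434.5.
DWL = ½ × 22 × (19.75 − 15.625) = 45.375; fraction = 45.375 / 434.5 = 33/316.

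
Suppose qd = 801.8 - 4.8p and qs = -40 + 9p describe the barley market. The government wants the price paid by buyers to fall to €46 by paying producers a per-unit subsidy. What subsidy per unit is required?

Required subsidy s = €23 per unit

At a buyer price of 46, quantity demanded is 801.8 − 4.8·46 = 581.
Sellers supply 581 only when they receive ps with -40 + 9·ps = 581, i.e. ps = 69.
s = ps − pb = 69 − 46 = 23.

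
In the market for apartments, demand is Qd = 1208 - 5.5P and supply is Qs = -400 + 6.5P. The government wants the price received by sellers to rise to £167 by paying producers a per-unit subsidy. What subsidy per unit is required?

At a seller price of 167, quantity supplied is -400 + 6.5·167 = 685.5.
Buyers absorb 685.5 only when they pay Pb with 1208 − 5.5·Pb = 685.5, i.e. Pb = 95.
s = Ps − Pb = 167 − 95 = 72.

Required subsidy s = £72 per unit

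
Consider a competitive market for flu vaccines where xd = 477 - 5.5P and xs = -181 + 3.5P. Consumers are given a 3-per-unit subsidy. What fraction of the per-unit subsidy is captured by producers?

Producer share = 11/18

Pre-subsidy: 477 - 5.5P = -181 + 3.5P gives P* = 658/9, x* = 674/9.
With the rebate, buyers effectively pay Pb = Ps − 3, where Ps is the price sellers receive.
Demand in terms of Ps becomes xd = 477 − 5.5(Ps − 3) = 493.5 - 5.5Ps. Setting this equal to supply: 493.5 - 5.5Ps = -181 + 3.5Ps, so Ps = 1349/18.
Buyers pay Pb = 1349/18 − 3 = 1295/18; x' = -181 + 3.5·(1349/18) = 2927/36.
Buyers' price falls by P* − Pb = 658/9 − 1295/18 = 7/6; sellers' price rises by Ps − P* = 1349/18 − 658/9 = 11/6.
So producers capture (11/6)/3 = 11/18 of each unit of subsidy.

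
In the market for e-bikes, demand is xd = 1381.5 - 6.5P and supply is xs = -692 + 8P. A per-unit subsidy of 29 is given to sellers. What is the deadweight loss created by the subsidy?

Pre-subsidy: 1381.5 - 6.5P = -692 + 8P gives P* = 143, x* = 452.
With the subsidy, sellers receive Ps = Pb + 29 for each unit, where Pb is the price buyers pay.
Supply in terms of Pb becomes xs = -692 + 8(Pb + 29) = -460 + 8Pb. Setting this equal to demand: 1381.5 - 6.5Pb = -460 + 8Pb, so Pb = 127.
Sellers receive Ps = 127 + 29 = 156; x' = 1381.5 − 6.5·127 = 556.
The subsidy expands output by 556 − 452 = 104 past the efficient level; on those units the gap between marginal cost and willingness to pay runs from 0 up to 29.
DWL = ½ × 29 × 104 = 1508.

Deadweight loss = 1508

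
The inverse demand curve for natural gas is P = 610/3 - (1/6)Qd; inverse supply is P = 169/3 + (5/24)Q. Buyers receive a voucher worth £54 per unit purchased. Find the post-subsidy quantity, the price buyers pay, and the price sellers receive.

Pre-subsidy: 610/3 - (1/6)Q = 169/3 + (5/24)Q gives Q* = 392 and P* = 138.
With the rebate, buyers effectively pay Pb = Ps − 54, where Ps is the price sellers receive.
On the curves, Pb = 610/3 - (1/6)Q and Ps = 169/3 + (5/24)Q; the wedge Ps − Pb = 54 gives 169/3 + (5/24)Q − (610/3 - (1/6)Q) = 54, so Q' = 536.
Then Pb = 610/3 − (1/6)·536 = 114 and Ps = 169/3 + (5/24)·536 = 168.

Q' = 536; buyers pay £114; sellers receive £168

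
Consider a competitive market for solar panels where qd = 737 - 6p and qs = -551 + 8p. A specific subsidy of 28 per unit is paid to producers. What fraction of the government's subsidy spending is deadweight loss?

DWL / government spending = 48/281

Pre-subsidy: 737 - 6p = -551 + 8p gives p* = 92, q* = 185.
With the subsidy, sellers receive ps = pb + 28 for each unit, where pb is the price buyers pay.
Supply in terms of pb becomes qs = -551 + 8(pb + 28) = -327 + 8pb. Setting this equal to demand: 737 - 6pb = -327 + 8pb, so pb = 76.
Sellers receive ps = 76 + 28 = 104; q' = 737 − 6·76 = 281.
ΔCS = ½(185 + 281)(92 − 76) = 3728; ΔPS = ½(185 + 281)(104 − 92) = 2796.
Government spending = 28 × 281 = 7868.
DWL = ½ × 28 × (281 − 185) = 1344; fraction = 1344 / 7868 = 48/281.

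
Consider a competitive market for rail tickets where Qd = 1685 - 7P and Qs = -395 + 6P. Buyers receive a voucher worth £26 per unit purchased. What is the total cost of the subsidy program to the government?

Pre-subsidy: 1685 - 7P = -395 + 6P gives P* = 160, Q* = 565.
With the rebate, buyers effectively pay Pb = Ps − 26, where Ps is the price sellers receive.
Demand in terms of Ps becomes Qd = 1685 − 7(Ps − 26) = 1867 - 7Ps. Setting this equal to supply: 1867 - 7Ps = -395 + 6Ps, so Ps = 174.
Buyers pay Pb = 174 − 26 = 148; Q' = -395 + 6·174 = 649.
Government outlay = subsidy × quantity = 26 × 649 = 16874.

Government cost = £16874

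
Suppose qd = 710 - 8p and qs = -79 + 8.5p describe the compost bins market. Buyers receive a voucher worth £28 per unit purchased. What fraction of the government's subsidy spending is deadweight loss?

Pre-subsidy: 710 - 8p = -79 + 8.5p gives p* = 526/11, q* = 3602/11.
With the rebate, buyers effectively pay pb = ps − 28, where ps is the price sellers receive.
Demand in terms of ps becomes qd = 710 − 8(ps − 28) = 934 - 8ps. Setting this equal to supply: 934 - 8ps = -79 + 8.5ps, so ps = 2026/33.
Buyers pay pb = 2026/33 − 28 = 1102/33; q' = -79 + 8.5·(2026/33) = 14614/33.
ΔCS = ½(3602/11 + 14614/33)(526/11 − 1102/33) = 6049960/1089; ΔPS = ½(3602/11 + 14614/33)(2026/33 − 526/11) = 5694080/1089.
Government spending = 28 × 14614/33 = 409192/33.
DWL = ½ × 28 × (14614/33 − 3602/11) = 53312/33; fraction = (53312/33) / (409192/33) = 952/7307.

DWL / government spending = 952/7307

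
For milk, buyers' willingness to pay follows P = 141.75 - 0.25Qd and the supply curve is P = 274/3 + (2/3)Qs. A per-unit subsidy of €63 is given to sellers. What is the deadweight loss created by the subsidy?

Pre-subsidy: 141.75 - 0.25Q = 274/3 + (2/3)Q gives Q* = 55 and P* = 128.
With the subsidy, sellers receive Ps = Pb + 63 for each unit, where Pb is the price buyers pay.
On the curves, Pb = 141.75 - 0.25Q and Ps = 274/3 + (2/3)Q; the wedge Ps − Pb = 63 gives 274/3 + (2/3)Q − (141.75 - 0.25Q) = 63, so Q' = 1361/11.
Then Pb = 141.75 − 0.25·(1361/11) = 1219/11 and Ps = 274/3 + (2/3)·(1361/11) = 1912/11.
The subsidy expands output by 1361/11 − 55 = 756/11 past the efficient level; on those units the gap between marginal cost and willingness to pay runs from 0 up to 63.
DWL = ½ × 63 × 756/11 = 23814/11.

Deadweight loss = 23814/11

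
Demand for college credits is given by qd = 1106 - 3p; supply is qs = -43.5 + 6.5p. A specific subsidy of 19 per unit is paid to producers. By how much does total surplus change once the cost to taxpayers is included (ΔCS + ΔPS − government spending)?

Pre-subsidy: 1106 - 3p = -43.5 + 6.5p gives p* = 121, q* = 743.
With the subsidy, sellers receive ps = pb + 19 for each unit, where pb is the price buyers pay.
Supply in terms of pb becomes qs = -43.5 + 6.5(pb + 19) = 80 + 6.5pb. Setting this equal to demand: 1106 - 3pb = 80 + 6.5pb, so pb = 108.
Sellers receive ps = 108 + 19 = 127; q' = 1106 − 3·108 = 782.
ΔCS = ½(743 + 782)(121 − 108) = 9912.5; ΔPS = ½(743 + 782)(127 − 121) = 4575.
Government spending = 19 × 782 = 14858.
Net change = 9912.5 + 4575 − 14858 = -370.5. The loss equals the DWL triangle ½·19·39.

Net change in total surplus = -370.5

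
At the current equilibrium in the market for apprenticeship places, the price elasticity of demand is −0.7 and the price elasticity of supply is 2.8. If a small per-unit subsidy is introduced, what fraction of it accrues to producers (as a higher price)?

For a small subsidy around the equilibrium, the benefit split depends on the relative slopes, which at a point are proportional to the elasticities.
Buyer share = εs/(εs + |εd|) = 2.8/(2.8 + 0.7) = 0.8; seller share = |εd|/(εs + |εd|) = 0.2.
So producers capture 0.2 of the subsidy.

Producer share = 0.2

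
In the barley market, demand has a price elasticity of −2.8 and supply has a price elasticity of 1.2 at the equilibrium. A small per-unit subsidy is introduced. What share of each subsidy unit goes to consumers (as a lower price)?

Consumer share = 0.3

For a small subsidy around the equilibrium, the benefit split depends on the relative slopes, which at a point are proportional to the elasticities.
Buyer share = εs/(εs + |εd|) = 1.2/(1.2 + 2.8) = 0.3; seller share = |εd|/(εs + |εd|) = 0.7.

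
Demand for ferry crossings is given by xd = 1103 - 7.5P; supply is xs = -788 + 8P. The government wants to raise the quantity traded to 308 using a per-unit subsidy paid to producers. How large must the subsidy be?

At x = 308, invert demand for the buyer price: Pb = (1103 − 308)/7.5 = 106; invert supply for the seller price: Ps = (308 − (-788))/8 = 137.
The subsidy must fill the gap: s = Ps − Pb = 137 − 106 = 31.

Required subsidy s = 31 per unit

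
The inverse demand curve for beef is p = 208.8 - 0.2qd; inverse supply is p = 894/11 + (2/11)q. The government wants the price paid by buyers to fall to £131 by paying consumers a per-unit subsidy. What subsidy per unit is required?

At a buyer price of 131, quantity demanded is 1044 − 5·131 = 389.
Sellers supply 389 only when they receive ps = 894/11 + (2/11)·389 = 152.
s = ps − pb = 152 − 131 = 21.

Required subsidy s = £21 per unit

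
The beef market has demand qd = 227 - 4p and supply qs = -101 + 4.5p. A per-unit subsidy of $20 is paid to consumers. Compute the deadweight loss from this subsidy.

Pre-subsidy: 227 - 4p = -101 + 4.5p gives p* = 656/17, q* = 1235/17.
With the rebate, buyers effectively pay pb = ps − 20, where ps is the price sellers receive.
Demand in terms of ps becomes qd = 227 − 4(ps − 20) = 307 - 4ps. Setting this equal to supply: 307 - 4ps = -101 + 4.5ps, so ps = 48.
Buyers pay pb = 48 − 20 = 28; q' = -101 + 4.5·48 = 115.
The subsidy expands output by 115 − 1235/17 = 720/17 past the efficient level; on those units the gap between marginal cost and willingness to pay runs from 0 up to 20.
DWL = ½ × 20 × 720/17 = 7200/17.

Deadweight loss = 7200/17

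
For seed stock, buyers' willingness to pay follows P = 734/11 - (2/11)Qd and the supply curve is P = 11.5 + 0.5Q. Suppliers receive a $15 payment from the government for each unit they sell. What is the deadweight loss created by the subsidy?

Deadweight loss = $165

Pre-subsidy: 734/11 - (2/11)Q = 11.5 + 0.5Q gives Q* = 81 and P* = 52.
With the subsidy, sellers receive Ps = Pb + 15 for each unit, where Pb is the price buyers pay.
On the curves, Pb = 734/11 - (2/11)Q and Ps = 11.5 + 0.5Q; the wedge Ps − Pb = 15 gives 11.5 + 0.5Q − (734/11 - (2/11)Q) = 15, so Q' = 103.
Then Pb = 734/11 − (2/11)·103 = 48 and Ps = 11.5 + 0.5·103 = 63.
The subsidy expands output by 103 − 81 = 22 past the efficient level; on those units the gap between marginal cost and willingness to pay runs from 0 up to 15.
DWL = ½ × 15 × 22 = 165.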